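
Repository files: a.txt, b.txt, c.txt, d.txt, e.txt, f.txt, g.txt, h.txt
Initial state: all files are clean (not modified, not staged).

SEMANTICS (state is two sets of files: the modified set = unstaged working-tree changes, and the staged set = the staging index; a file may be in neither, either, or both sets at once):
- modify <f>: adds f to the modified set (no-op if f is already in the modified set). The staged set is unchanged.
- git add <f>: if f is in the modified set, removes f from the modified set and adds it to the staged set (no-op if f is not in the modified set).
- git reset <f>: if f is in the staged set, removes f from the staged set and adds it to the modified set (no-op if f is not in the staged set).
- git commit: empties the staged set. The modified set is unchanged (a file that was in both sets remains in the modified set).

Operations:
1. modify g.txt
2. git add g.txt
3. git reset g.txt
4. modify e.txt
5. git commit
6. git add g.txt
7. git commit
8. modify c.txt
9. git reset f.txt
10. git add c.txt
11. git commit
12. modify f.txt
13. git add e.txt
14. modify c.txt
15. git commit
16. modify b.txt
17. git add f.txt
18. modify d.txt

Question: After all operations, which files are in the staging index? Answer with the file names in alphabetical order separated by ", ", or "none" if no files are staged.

After op 1 (modify g.txt): modified={g.txt} staged={none}
After op 2 (git add g.txt): modified={none} staged={g.txt}
After op 3 (git reset g.txt): modified={g.txt} staged={none}
After op 4 (modify e.txt): modified={e.txt, g.txt} staged={none}
After op 5 (git commit): modified={e.txt, g.txt} staged={none}
After op 6 (git add g.txt): modified={e.txt} staged={g.txt}
After op 7 (git commit): modified={e.txt} staged={none}
After op 8 (modify c.txt): modified={c.txt, e.txt} staged={none}
After op 9 (git reset f.txt): modified={c.txt, e.txt} staged={none}
After op 10 (git add c.txt): modified={e.txt} staged={c.txt}
After op 11 (git commit): modified={e.txt} staged={none}
After op 12 (modify f.txt): modified={e.txt, f.txt} staged={none}
After op 13 (git add e.txt): modified={f.txt} staged={e.txt}
After op 14 (modify c.txt): modified={c.txt, f.txt} staged={e.txt}
After op 15 (git commit): modified={c.txt, f.txt} staged={none}
After op 16 (modify b.txt): modified={b.txt, c.txt, f.txt} staged={none}
After op 17 (git add f.txt): modified={b.txt, c.txt} staged={f.txt}
After op 18 (modify d.txt): modified={b.txt, c.txt, d.txt} staged={f.txt}

Answer: f.txt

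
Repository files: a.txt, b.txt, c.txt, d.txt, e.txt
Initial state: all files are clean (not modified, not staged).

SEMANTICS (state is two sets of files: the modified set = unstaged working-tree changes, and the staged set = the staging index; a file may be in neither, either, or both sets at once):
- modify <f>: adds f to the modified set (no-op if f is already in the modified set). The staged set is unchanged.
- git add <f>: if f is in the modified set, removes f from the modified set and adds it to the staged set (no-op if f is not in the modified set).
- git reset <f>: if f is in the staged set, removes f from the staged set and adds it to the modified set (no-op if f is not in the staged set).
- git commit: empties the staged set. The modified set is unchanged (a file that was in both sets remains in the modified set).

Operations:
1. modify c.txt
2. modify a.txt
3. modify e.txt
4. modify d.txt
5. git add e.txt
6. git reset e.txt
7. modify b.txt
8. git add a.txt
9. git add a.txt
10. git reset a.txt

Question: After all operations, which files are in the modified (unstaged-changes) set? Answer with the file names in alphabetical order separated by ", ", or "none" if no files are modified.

Answer: a.txt, b.txt, c.txt, d.txt, e.txt

Derivation:
After op 1 (modify c.txt): modified={c.txt} staged={none}
After op 2 (modify a.txt): modified={a.txt, c.txt} staged={none}
After op 3 (modify e.txt): modified={a.txt, c.txt, e.txt} staged={none}
After op 4 (modify d.txt): modified={a.txt, c.txt, d.txt, e.txt} staged={none}
After op 5 (git add e.txt): modified={a.txt, c.txt, d.txt} staged={e.txt}
After op 6 (git reset e.txt): modified={a.txt, c.txt, d.txt, e.txt} staged={none}
After op 7 (modify b.txt): modified={a.txt, b.txt, c.txt, d.txt, e.txt} staged={none}
After op 8 (git add a.txt): modified={b.txt, c.txt, d.txt, e.txt} staged={a.txt}
After op 9 (git add a.txt): modified={b.txt, c.txt, d.txt, e.txt} staged={a.txt}
After op 10 (git reset a.txt): modified={a.txt, b.txt, c.txt, d.txt, e.txt} staged={none}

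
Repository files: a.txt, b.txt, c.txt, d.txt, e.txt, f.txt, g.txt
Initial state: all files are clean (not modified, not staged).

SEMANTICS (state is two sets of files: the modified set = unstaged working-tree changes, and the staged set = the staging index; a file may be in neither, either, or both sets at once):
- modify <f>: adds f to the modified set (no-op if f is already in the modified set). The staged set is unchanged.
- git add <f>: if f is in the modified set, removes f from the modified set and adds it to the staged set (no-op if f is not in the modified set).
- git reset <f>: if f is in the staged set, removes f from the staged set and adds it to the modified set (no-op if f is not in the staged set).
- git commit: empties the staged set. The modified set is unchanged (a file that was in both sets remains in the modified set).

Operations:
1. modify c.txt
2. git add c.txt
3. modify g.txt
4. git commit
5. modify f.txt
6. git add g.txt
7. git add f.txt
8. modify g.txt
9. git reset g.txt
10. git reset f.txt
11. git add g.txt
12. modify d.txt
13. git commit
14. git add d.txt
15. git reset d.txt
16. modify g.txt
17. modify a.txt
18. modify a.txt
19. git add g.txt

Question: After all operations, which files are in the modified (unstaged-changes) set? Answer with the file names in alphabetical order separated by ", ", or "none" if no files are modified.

After op 1 (modify c.txt): modified={c.txt} staged={none}
After op 2 (git add c.txt): modified={none} staged={c.txt}
After op 3 (modify g.txt): modified={g.txt} staged={c.txt}
After op 4 (git commit): modified={g.txt} staged={none}
After op 5 (modify f.txt): modified={f.txt, g.txt} staged={none}
After op 6 (git add g.txt): modified={f.txt} staged={g.txt}
After op 7 (git add f.txt): modified={none} staged={f.txt, g.txt}
After op 8 (modify g.txt): modified={g.txt} staged={f.txt, g.txt}
After op 9 (git reset g.txt): modified={g.txt} staged={f.txt}
After op 10 (git reset f.txt): modified={f.txt, g.txt} staged={none}
After op 11 (git add g.txt): modified={f.txt} staged={g.txt}
After op 12 (modify d.txt): modified={d.txt, f.txt} staged={g.txt}
After op 13 (git commit): modified={d.txt, f.txt} staged={none}
After op 14 (git add d.txt): modified={f.txt} staged={d.txt}
After op 15 (git reset d.txt): modified={d.txt, f.txt} staged={none}
After op 16 (modify g.txt): modified={d.txt, f.txt, g.txt} staged={none}
After op 17 (modify a.txt): modified={a.txt, d.txt, f.txt, g.txt} staged={none}
After op 18 (modify a.txt): modified={a.txt, d.txt, f.txt, g.txt} staged={none}
After op 19 (git add g.txt): modified={a.txt, d.txt, f.txt} staged={g.txt}

Answer: a.txt, d.txt, f.txt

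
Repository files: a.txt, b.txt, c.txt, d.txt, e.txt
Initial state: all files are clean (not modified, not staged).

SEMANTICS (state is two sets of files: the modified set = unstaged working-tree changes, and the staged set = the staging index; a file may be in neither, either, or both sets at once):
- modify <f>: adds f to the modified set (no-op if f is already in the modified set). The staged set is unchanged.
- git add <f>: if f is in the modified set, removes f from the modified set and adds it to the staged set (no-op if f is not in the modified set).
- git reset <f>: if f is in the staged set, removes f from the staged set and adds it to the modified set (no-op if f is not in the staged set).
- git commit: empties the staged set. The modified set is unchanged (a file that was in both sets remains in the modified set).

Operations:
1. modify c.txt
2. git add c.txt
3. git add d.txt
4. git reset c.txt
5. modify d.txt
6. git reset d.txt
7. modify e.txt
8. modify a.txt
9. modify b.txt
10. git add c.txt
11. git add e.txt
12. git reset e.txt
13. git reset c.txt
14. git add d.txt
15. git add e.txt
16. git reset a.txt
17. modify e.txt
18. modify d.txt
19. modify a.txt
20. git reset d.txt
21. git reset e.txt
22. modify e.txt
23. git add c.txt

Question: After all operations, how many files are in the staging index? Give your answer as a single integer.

Answer: 1

Derivation:
After op 1 (modify c.txt): modified={c.txt} staged={none}
After op 2 (git add c.txt): modified={none} staged={c.txt}
After op 3 (git add d.txt): modified={none} staged={c.txt}
After op 4 (git reset c.txt): modified={c.txt} staged={none}
After op 5 (modify d.txt): modified={c.txt, d.txt} staged={none}
After op 6 (git reset d.txt): modified={c.txt, d.txt} staged={none}
After op 7 (modify e.txt): modified={c.txt, d.txt, e.txt} staged={none}
After op 8 (modify a.txt): modified={a.txt, c.txt, d.txt, e.txt} staged={none}
After op 9 (modify b.txt): modified={a.txt, b.txt, c.txt, d.txt, e.txt} staged={none}
After op 10 (git add c.txt): modified={a.txt, b.txt, d.txt, e.txt} staged={c.txt}
After op 11 (git add e.txt): modified={a.txt, b.txt, d.txt} staged={c.txt, e.txt}
After op 12 (git reset e.txt): modified={a.txt, b.txt, d.txt, e.txt} staged={c.txt}
After op 13 (git reset c.txt): modified={a.txt, b.txt, c.txt, d.txt, e.txt} staged={none}
After op 14 (git add d.txt): modified={a.txt, b.txt, c.txt, e.txt} staged={d.txt}
After op 15 (git add e.txt): modified={a.txt, b.txt, c.txt} staged={d.txt, e.txt}
After op 16 (git reset a.txt): modified={a.txt, b.txt, c.txt} staged={d.txt, e.txt}
After op 17 (modify e.txt): modified={a.txt, b.txt, c.txt, e.txt} staged={d.txt, e.txt}
After op 18 (modify d.txt): modified={a.txt, b.txt, c.txt, d.txt, e.txt} staged={d.txt, e.txt}
After op 19 (modify a.txt): modified={a.txt, b.txt, c.txt, d.txt, e.txt} staged={d.txt, e.txt}
After op 20 (git reset d.txt): modified={a.txt, b.txt, c.txt, d.txt, e.txt} staged={e.txt}
After op 21 (git reset e.txt): modified={a.txt, b.txt, c.txt, d.txt, e.txt} staged={none}
After op 22 (modify e.txt): modified={a.txt, b.txt, c.txt, d.txt, e.txt} staged={none}
After op 23 (git add c.txt): modified={a.txt, b.txt, d.txt, e.txt} staged={c.txt}
Final staged set: {c.txt} -> count=1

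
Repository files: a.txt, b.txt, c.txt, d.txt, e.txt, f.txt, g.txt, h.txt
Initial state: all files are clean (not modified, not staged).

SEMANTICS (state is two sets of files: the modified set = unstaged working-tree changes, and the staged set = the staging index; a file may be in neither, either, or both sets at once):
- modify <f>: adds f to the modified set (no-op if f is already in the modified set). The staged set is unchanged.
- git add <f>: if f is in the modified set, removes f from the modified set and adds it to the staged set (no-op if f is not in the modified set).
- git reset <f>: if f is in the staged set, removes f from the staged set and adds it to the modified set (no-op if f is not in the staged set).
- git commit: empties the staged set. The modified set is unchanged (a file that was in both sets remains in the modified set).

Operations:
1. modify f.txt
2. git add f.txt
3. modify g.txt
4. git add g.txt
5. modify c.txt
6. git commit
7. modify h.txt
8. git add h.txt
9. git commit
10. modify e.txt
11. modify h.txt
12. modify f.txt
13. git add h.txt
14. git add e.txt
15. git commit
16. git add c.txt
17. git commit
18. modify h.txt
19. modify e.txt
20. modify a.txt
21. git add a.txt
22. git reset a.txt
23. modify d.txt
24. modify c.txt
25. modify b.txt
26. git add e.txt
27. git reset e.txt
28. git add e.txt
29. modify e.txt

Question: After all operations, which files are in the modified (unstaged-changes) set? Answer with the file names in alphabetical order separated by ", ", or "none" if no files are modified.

After op 1 (modify f.txt): modified={f.txt} staged={none}
After op 2 (git add f.txt): modified={none} staged={f.txt}
After op 3 (modify g.txt): modified={g.txt} staged={f.txt}
After op 4 (git add g.txt): modified={none} staged={f.txt, g.txt}
After op 5 (modify c.txt): modified={c.txt} staged={f.txt, g.txt}
After op 6 (git commit): modified={c.txt} staged={none}
After op 7 (modify h.txt): modified={c.txt, h.txt} staged={none}
After op 8 (git add h.txt): modified={c.txt} staged={h.txt}
After op 9 (git commit): modified={c.txt} staged={none}
After op 10 (modify e.txt): modified={c.txt, e.txt} staged={none}
After op 11 (modify h.txt): modified={c.txt, e.txt, h.txt} staged={none}
After op 12 (modify f.txt): modified={c.txt, e.txt, f.txt, h.txt} staged={none}
After op 13 (git add h.txt): modified={c.txt, e.txt, f.txt} staged={h.txt}
After op 14 (git add e.txt): modified={c.txt, f.txt} staged={e.txt, h.txt}
After op 15 (git commit): modified={c.txt, f.txt} staged={none}
After op 16 (git add c.txt): modified={f.txt} staged={c.txt}
After op 17 (git commit): modified={f.txt} staged={none}
After op 18 (modify h.txt): modified={f.txt, h.txt} staged={none}
After op 19 (modify e.txt): modified={e.txt, f.txt, h.txt} staged={none}
After op 20 (modify a.txt): modified={a.txt, e.txt, f.txt, h.txt} staged={none}
After op 21 (git add a.txt): modified={e.txt, f.txt, h.txt} staged={a.txt}
After op 22 (git reset a.txt): modified={a.txt, e.txt, f.txt, h.txt} staged={none}
After op 23 (modify d.txt): modified={a.txt, d.txt, e.txt, f.txt, h.txt} staged={none}
After op 24 (modify c.txt): modified={a.txt, c.txt, d.txt, e.txt, f.txt, h.txt} staged={none}
After op 25 (modify b.txt): modified={a.txt, b.txt, c.txt, d.txt, e.txt, f.txt, h.txt} staged={none}
After op 26 (git add e.txt): modified={a.txt, b.txt, c.txt, d.txt, f.txt, h.txt} staged={e.txt}
After op 27 (git reset e.txt): modified={a.txt, b.txt, c.txt, d.txt, e.txt, f.txt, h.txt} staged={none}
After op 28 (git add e.txt): modified={a.txt, b.txt, c.txt, d.txt, f.txt, h.txt} staged={e.txt}
After op 29 (modify e.txt): modified={a.txt, b.txt, c.txt, d.txt, e.txt, f.txt, h.txt} staged={e.txt}

Answer: a.txt, b.txt, c.txt, d.txt, e.txt, f.txt, h.txt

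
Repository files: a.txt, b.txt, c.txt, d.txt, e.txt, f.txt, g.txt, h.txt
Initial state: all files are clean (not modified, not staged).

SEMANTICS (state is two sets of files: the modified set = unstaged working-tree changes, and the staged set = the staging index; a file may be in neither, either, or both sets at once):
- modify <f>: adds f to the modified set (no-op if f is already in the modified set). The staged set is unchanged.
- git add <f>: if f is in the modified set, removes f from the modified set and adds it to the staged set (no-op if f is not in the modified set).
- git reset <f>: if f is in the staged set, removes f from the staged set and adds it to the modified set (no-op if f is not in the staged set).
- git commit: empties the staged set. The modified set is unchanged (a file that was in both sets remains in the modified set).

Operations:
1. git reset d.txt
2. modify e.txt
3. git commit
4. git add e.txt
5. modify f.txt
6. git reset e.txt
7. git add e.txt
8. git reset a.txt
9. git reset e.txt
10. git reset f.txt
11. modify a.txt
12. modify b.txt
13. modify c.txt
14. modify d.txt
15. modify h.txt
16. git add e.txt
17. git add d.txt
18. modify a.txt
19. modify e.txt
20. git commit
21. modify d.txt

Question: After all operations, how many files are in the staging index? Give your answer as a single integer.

After op 1 (git reset d.txt): modified={none} staged={none}
After op 2 (modify e.txt): modified={e.txt} staged={none}
After op 3 (git commit): modified={e.txt} staged={none}
After op 4 (git add e.txt): modified={none} staged={e.txt}
After op 5 (modify f.txt): modified={f.txt} staged={e.txt}
After op 6 (git reset e.txt): modified={e.txt, f.txt} staged={none}
After op 7 (git add e.txt): modified={f.txt} staged={e.txt}
After op 8 (git reset a.txt): modified={f.txt} staged={e.txt}
After op 9 (git reset e.txt): modified={e.txt, f.txt} staged={none}
After op 10 (git reset f.txt): modified={e.txt, f.txt} staged={none}
After op 11 (modify a.txt): modified={a.txt, e.txt, f.txt} staged={none}
After op 12 (modify b.txt): modified={a.txt, b.txt, e.txt, f.txt} staged={none}
After op 13 (modify c.txt): modified={a.txt, b.txt, c.txt, e.txt, f.txt} staged={none}
After op 14 (modify d.txt): modified={a.txt, b.txt, c.txt, d.txt, e.txt, f.txt} staged={none}
After op 15 (modify h.txt): modified={a.txt, b.txt, c.txt, d.txt, e.txt, f.txt, h.txt} staged={none}
After op 16 (git add e.txt): modified={a.txt, b.txt, c.txt, d.txt, f.txt, h.txt} staged={e.txt}
After op 17 (git add d.txt): modified={a.txt, b.txt, c.txt, f.txt, h.txt} staged={d.txt, e.txt}
After op 18 (modify a.txt): modified={a.txt, b.txt, c.txt, f.txt, h.txt} staged={d.txt, e.txt}
After op 19 (modify e.txt): modified={a.txt, b.txt, c.txt, e.txt, f.txt, h.txt} staged={d.txt, e.txt}
After op 20 (git commit): modified={a.txt, b.txt, c.txt, e.txt, f.txt, h.txt} staged={none}
After op 21 (modify d.txt): modified={a.txt, b.txt, c.txt, d.txt, e.txt, f.txt, h.txt} staged={none}
Final staged set: {none} -> count=0

Answer: 0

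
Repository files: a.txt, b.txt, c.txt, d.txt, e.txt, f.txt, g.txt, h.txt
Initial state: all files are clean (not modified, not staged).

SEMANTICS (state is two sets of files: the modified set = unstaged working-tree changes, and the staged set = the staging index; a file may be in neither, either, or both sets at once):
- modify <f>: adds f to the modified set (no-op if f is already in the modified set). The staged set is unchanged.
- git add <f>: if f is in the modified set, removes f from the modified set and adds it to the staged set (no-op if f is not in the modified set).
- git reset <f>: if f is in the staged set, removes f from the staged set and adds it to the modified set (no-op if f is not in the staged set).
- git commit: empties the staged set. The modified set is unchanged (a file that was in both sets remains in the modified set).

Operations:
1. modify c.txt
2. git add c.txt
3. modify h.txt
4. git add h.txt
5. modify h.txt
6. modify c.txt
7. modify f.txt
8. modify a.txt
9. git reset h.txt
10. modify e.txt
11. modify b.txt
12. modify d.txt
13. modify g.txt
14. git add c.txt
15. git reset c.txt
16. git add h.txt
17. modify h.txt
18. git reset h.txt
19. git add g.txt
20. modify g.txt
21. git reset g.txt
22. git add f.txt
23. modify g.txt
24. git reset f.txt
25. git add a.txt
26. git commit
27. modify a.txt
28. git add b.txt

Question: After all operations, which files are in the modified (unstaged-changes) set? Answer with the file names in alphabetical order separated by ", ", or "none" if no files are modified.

Answer: a.txt, c.txt, d.txt, e.txt, f.txt, g.txt, h.txt

Derivation:
After op 1 (modify c.txt): modified={c.txt} staged={none}
After op 2 (git add c.txt): modified={none} staged={c.txt}
After op 3 (modify h.txt): modified={h.txt} staged={c.txt}
After op 4 (git add h.txt): modified={none} staged={c.txt, h.txt}
After op 5 (modify h.txt): modified={h.txt} staged={c.txt, h.txt}
After op 6 (modify c.txt): modified={c.txt, h.txt} staged={c.txt, h.txt}
After op 7 (modify f.txt): modified={c.txt, f.txt, h.txt} staged={c.txt, h.txt}
After op 8 (modify a.txt): modified={a.txt, c.txt, f.txt, h.txt} staged={c.txt, h.txt}
After op 9 (git reset h.txt): modified={a.txt, c.txt, f.txt, h.txt} staged={c.txt}
After op 10 (modify e.txt): modified={a.txt, c.txt, e.txt, f.txt, h.txt} staged={c.txt}
After op 11 (modify b.txt): modified={a.txt, b.txt, c.txt, e.txt, f.txt, h.txt} staged={c.txt}
After op 12 (modify d.txt): modified={a.txt, b.txt, c.txt, d.txt, e.txt, f.txt, h.txt} staged={c.txt}
After op 13 (modify g.txt): modified={a.txt, b.txt, c.txt, d.txt, e.txt, f.txt, g.txt, h.txt} staged={c.txt}
After op 14 (git add c.txt): modified={a.txt, b.txt, d.txt, e.txt, f.txt, g.txt, h.txt} staged={c.txt}
After op 15 (git reset c.txt): modified={a.txt, b.txt, c.txt, d.txt, e.txt, f.txt, g.txt, h.txt} staged={none}
After op 16 (git add h.txt): modified={a.txt, b.txt, c.txt, d.txt, e.txt, f.txt, g.txt} staged={h.txt}
After op 17 (modify h.txt): modified={a.txt, b.txt, c.txt, d.txt, e.txt, f.txt, g.txt, h.txt} staged={h.txt}
After op 18 (git reset h.txt): modified={a.txt, b.txt, c.txt, d.txt, e.txt, f.txt, g.txt, h.txt} staged={none}
After op 19 (git add g.txt): modified={a.txt, b.txt, c.txt, d.txt, e.txt, f.txt, h.txt} staged={g.txt}
After op 20 (modify g.txt): modified={a.txt, b.txt, c.txt, d.txt, e.txt, f.txt, g.txt, h.txt} staged={g.txt}
After op 21 (git reset g.txt): modified={a.txt, b.txt, c.txt, d.txt, e.txt, f.txt, g.txt, h.txt} staged={none}
After op 22 (git add f.txt): modified={a.txt, b.txt, c.txt, d.txt, e.txt, g.txt, h.txt} staged={f.txt}
After op 23 (modify g.txt): modified={a.txt, b.txt, c.txt, d.txt, e.txt, g.txt, h.txt} staged={f.txt}
After op 24 (git reset f.txt): modified={a.txt, b.txt, c.txt, d.txt, e.txt, f.txt, g.txt, h.txt} staged={none}
After op 25 (git add a.txt): modified={b.txt, c.txt, d.txt, e.txt, f.txt, g.txt, h.txt} staged={a.txt}
After op 26 (git commit): modified={b.txt, c.txt, d.txt, e.txt, f.txt, g.txt, h.txt} staged={none}
After op 27 (modify a.txt): modified={a.txt, b.txt, c.txt, d.txt, e.txt, f.txt, g.txt, h.txt} staged={none}
After op 28 (git add b.txt): modified={a.txt, c.txt, d.txt, e.txt, f.txt, g.txt, h.txt} staged={b.txt}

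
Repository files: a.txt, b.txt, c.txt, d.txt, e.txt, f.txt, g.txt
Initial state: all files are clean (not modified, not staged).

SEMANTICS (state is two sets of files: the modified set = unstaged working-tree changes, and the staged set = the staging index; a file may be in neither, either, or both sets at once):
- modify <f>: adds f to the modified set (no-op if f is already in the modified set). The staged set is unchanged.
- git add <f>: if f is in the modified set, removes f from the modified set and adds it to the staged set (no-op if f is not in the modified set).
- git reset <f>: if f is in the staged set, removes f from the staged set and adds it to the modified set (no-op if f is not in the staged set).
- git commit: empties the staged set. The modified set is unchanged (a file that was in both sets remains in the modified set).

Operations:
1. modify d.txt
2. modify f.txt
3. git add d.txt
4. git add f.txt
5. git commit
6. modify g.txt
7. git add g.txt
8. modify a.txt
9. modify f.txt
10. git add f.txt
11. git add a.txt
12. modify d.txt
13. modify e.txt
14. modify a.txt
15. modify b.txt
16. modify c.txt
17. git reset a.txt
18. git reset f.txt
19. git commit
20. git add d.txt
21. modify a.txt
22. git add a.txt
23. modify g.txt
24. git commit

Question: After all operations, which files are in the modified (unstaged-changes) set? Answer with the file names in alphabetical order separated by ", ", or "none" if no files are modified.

After op 1 (modify d.txt): modified={d.txt} staged={none}
After op 2 (modify f.txt): modified={d.txt, f.txt} staged={none}
After op 3 (git add d.txt): modified={f.txt} staged={d.txt}
After op 4 (git add f.txt): modified={none} staged={d.txt, f.txt}
After op 5 (git commit): modified={none} staged={none}
After op 6 (modify g.txt): modified={g.txt} staged={none}
After op 7 (git add g.txt): modified={none} staged={g.txt}
After op 8 (modify a.txt): modified={a.txt} staged={g.txt}
After op 9 (modify f.txt): modified={a.txt, f.txt} staged={g.txt}
After op 10 (git add f.txt): modified={a.txt} staged={f.txt, g.txt}
After op 11 (git add a.txt): modified={none} staged={a.txt, f.txt, g.txt}
After op 12 (modify d.txt): modified={d.txt} staged={a.txt, f.txt, g.txt}
After op 13 (modify e.txt): modified={d.txt, e.txt} staged={a.txt, f.txt, g.txt}
After op 14 (modify a.txt): modified={a.txt, d.txt, e.txt} staged={a.txt, f.txt, g.txt}
After op 15 (modify b.txt): modified={a.txt, b.txt, d.txt, e.txt} staged={a.txt, f.txt, g.txt}
After op 16 (modify c.txt): modified={a.txt, b.txt, c.txt, d.txt, e.txt} staged={a.txt, f.txt, g.txt}
After op 17 (git reset a.txt): modified={a.txt, b.txt, c.txt, d.txt, e.txt} staged={f.txt, g.txt}
After op 18 (git reset f.txt): modified={a.txt, b.txt, c.txt, d.txt, e.txt, f.txt} staged={g.txt}
After op 19 (git commit): modified={a.txt, b.txt, c.txt, d.txt, e.txt, f.txt} staged={none}
After op 20 (git add d.txt): modified={a.txt, b.txt, c.txt, e.txt, f.txt} staged={d.txt}
After op 21 (modify a.txt): modified={a.txt, b.txt, c.txt, e.txt, f.txt} staged={d.txt}
After op 22 (git add a.txt): modified={b.txt, c.txt, e.txt, f.txt} staged={a.txt, d.txt}
After op 23 (modify g.txt): modified={b.txt, c.txt, e.txt, f.txt, g.txt} staged={a.txt, d.txt}
After op 24 (git commit): modified={b.txt, c.txt, e.txt, f.txt, g.txt} staged={none}

Answer: b.txt, c.txt, e.txt, f.txt, g.txt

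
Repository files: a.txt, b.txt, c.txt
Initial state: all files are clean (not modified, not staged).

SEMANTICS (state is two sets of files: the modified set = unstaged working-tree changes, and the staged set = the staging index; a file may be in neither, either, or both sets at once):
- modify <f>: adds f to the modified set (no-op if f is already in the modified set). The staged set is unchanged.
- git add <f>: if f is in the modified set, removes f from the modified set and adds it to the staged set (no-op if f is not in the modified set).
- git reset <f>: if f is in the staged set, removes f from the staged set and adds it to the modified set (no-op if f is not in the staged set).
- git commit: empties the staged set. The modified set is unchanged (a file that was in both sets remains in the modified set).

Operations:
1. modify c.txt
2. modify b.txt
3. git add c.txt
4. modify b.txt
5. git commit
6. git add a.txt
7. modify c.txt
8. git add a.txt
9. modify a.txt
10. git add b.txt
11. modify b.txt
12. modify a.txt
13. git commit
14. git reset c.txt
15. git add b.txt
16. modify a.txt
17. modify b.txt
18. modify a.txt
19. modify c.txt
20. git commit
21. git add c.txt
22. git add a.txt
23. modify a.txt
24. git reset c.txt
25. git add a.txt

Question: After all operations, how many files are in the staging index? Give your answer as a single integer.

Answer: 1

Derivation:
After op 1 (modify c.txt): modified={c.txt} staged={none}
After op 2 (modify b.txt): modified={b.txt, c.txt} staged={none}
After op 3 (git add c.txt): modified={b.txt} staged={c.txt}
After op 4 (modify b.txt): modified={b.txt} staged={c.txt}
After op 5 (git commit): modified={b.txt} staged={none}
After op 6 (git add a.txt): modified={b.txt} staged={none}
After op 7 (modify c.txt): modified={b.txt, c.txt} staged={none}
After op 8 (git add a.txt): modified={b.txt, c.txt} staged={none}
After op 9 (modify a.txt): modified={a.txt, b.txt, c.txt} staged={none}
After op 10 (git add b.txt): modified={a.txt, c.txt} staged={b.txt}
After op 11 (modify b.txt): modified={a.txt, b.txt, c.txt} staged={b.txt}
After op 12 (modify a.txt): modified={a.txt, b.txt, c.txt} staged={b.txt}
After op 13 (git commit): modified={a.txt, b.txt, c.txt} staged={none}
After op 14 (git reset c.txt): modified={a.txt, b.txt, c.txt} staged={none}
After op 15 (git add b.txt): modified={a.txt, c.txt} staged={b.txt}
After op 16 (modify a.txt): modified={a.txt, c.txt} staged={b.txt}
After op 17 (modify b.txt): modified={a.txt, b.txt, c.txt} staged={b.txt}
After op 18 (modify a.txt): modified={a.txt, b.txt, c.txt} staged={b.txt}
After op 19 (modify c.txt): modified={a.txt, b.txt, c.txt} staged={b.txt}
After op 20 (git commit): modified={a.txt, b.txt, c.txt} staged={none}
After op 21 (git add c.txt): modified={a.txt, b.txt} staged={c.txt}
After op 22 (git add a.txt): modified={b.txt} staged={a.txt, c.txt}
After op 23 (modify a.txt): modified={a.txt, b.txt} staged={a.txt, c.txt}
After op 24 (git reset c.txt): modified={a.txt, b.txt, c.txt} staged={a.txt}
After op 25 (git add a.txt): modified={b.txt, c.txt} staged={a.txt}
Final staged set: {a.txt} -> count=1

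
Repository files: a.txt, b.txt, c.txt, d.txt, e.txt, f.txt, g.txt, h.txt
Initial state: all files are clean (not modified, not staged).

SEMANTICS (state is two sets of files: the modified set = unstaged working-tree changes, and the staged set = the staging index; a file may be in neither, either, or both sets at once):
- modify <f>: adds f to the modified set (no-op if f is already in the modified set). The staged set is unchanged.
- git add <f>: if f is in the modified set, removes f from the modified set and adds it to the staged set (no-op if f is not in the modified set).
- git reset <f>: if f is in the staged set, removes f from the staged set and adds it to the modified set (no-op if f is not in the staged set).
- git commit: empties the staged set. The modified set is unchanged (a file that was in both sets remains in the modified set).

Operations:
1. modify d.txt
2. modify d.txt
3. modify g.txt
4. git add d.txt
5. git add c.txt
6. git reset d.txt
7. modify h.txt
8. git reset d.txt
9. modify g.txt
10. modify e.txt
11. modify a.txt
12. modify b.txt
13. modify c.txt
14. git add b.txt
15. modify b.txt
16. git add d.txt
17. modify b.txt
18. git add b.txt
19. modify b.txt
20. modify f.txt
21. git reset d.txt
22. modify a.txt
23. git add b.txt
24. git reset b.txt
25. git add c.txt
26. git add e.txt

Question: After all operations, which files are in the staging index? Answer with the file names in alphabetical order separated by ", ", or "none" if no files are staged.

After op 1 (modify d.txt): modified={d.txt} staged={none}
After op 2 (modify d.txt): modified={d.txt} staged={none}
After op 3 (modify g.txt): modified={d.txt, g.txt} staged={none}
After op 4 (git add d.txt): modified={g.txt} staged={d.txt}
After op 5 (git add c.txt): modified={g.txt} staged={d.txt}
After op 6 (git reset d.txt): modified={d.txt, g.txt} staged={none}
After op 7 (modify h.txt): modified={d.txt, g.txt, h.txt} staged={none}
After op 8 (git reset d.txt): modified={d.txt, g.txt, h.txt} staged={none}
After op 9 (modify g.txt): modified={d.txt, g.txt, h.txt} staged={none}
After op 10 (modify e.txt): modified={d.txt, e.txt, g.txt, h.txt} staged={none}
After op 11 (modify a.txt): modified={a.txt, d.txt, e.txt, g.txt, h.txt} staged={none}
After op 12 (modify b.txt): modified={a.txt, b.txt, d.txt, e.txt, g.txt, h.txt} staged={none}
After op 13 (modify c.txt): modified={a.txt, b.txt, c.txt, d.txt, e.txt, g.txt, h.txt} staged={none}
After op 14 (git add b.txt): modified={a.txt, c.txt, d.txt, e.txt, g.txt, h.txt} staged={b.txt}
After op 15 (modify b.txt): modified={a.txt, b.txt, c.txt, d.txt, e.txt, g.txt, h.txt} staged={b.txt}
After op 16 (git add d.txt): modified={a.txt, b.txt, c.txt, e.txt, g.txt, h.txt} staged={b.txt, d.txt}
After op 17 (modify b.txt): modified={a.txt, b.txt, c.txt, e.txt, g.txt, h.txt} staged={b.txt, d.txt}
After op 18 (git add b.txt): modified={a.txt, c.txt, e.txt, g.txt, h.txt} staged={b.txt, d.txt}
After op 19 (modify b.txt): modified={a.txt, b.txt, c.txt, e.txt, g.txt, h.txt} staged={b.txt, d.txt}
After op 20 (modify f.txt): modified={a.txt, b.txt, c.txt, e.txt, f.txt, g.txt, h.txt} staged={b.txt, d.txt}
After op 21 (git reset d.txt): modified={a.txt, b.txt, c.txt, d.txt, e.txt, f.txt, g.txt, h.txt} staged={b.txt}
After op 22 (modify a.txt): modified={a.txt, b.txt, c.txt, d.txt, e.txt, f.txt, g.txt, h.txt} staged={b.txt}
After op 23 (git add b.txt): modified={a.txt, c.txt, d.txt, e.txt, f.txt, g.txt, h.txt} staged={b.txt}
After op 24 (git reset b.txt): modified={a.txt, b.txt, c.txt, d.txt, e.txt, f.txt, g.txt, h.txt} staged={none}
After op 25 (git add c.txt): modified={a.txt, b.txt, d.txt, e.txt, f.txt, g.txt, h.txt} staged={c.txt}
After op 26 (git add e.txt): modified={a.txt, b.txt, d.txt, f.txt, g.txt, h.txt} staged={c.txt, e.txt}

Answer: c.txt, e.txt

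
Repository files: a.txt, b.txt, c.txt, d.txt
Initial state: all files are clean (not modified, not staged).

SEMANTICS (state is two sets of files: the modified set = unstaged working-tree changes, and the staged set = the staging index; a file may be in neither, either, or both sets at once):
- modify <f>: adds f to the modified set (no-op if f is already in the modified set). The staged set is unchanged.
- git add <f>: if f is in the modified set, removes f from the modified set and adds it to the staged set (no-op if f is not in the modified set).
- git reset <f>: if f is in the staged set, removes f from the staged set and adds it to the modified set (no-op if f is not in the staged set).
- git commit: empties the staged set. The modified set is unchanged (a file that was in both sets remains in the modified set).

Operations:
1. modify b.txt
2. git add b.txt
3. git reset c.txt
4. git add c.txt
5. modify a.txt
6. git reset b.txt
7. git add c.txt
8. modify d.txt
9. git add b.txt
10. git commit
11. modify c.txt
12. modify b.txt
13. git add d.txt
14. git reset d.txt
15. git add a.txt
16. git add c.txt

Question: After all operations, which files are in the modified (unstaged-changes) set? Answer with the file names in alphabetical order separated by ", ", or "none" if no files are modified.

Answer: b.txt, d.txt

Derivation:
After op 1 (modify b.txt): modified={b.txt} staged={none}
After op 2 (git add b.txt): modified={none} staged={b.txt}
After op 3 (git reset c.txt): modified={none} staged={b.txt}
After op 4 (git add c.txt): modified={none} staged={b.txt}
After op 5 (modify a.txt): modified={a.txt} staged={b.txt}
After op 6 (git reset b.txt): modified={a.txt, b.txt} staged={none}
After op 7 (git add c.txt): modified={a.txt, b.txt} staged={none}
After op 8 (modify d.txt): modified={a.txt, b.txt, d.txt} staged={none}
After op 9 (git add b.txt): modified={a.txt, d.txt} staged={b.txt}
After op 10 (git commit): modified={a.txt, d.txt} staged={none}
After op 11 (modify c.txt): modified={a.txt, c.txt, d.txt} staged={none}
After op 12 (modify b.txt): modified={a.txt, b.txt, c.txt, d.txt} staged={none}
After op 13 (git add d.txt): modified={a.txt, b.txt, c.txt} staged={d.txt}
After op 14 (git reset d.txt): modified={a.txt, b.txt, c.txt, d.txt} staged={none}
After op 15 (git add a.txt): modified={b.txt, c.txt, d.txt} staged={a.txt}
After op 16 (git add c.txt): modified={b.txt, d.txt} staged={a.txt, c.txt}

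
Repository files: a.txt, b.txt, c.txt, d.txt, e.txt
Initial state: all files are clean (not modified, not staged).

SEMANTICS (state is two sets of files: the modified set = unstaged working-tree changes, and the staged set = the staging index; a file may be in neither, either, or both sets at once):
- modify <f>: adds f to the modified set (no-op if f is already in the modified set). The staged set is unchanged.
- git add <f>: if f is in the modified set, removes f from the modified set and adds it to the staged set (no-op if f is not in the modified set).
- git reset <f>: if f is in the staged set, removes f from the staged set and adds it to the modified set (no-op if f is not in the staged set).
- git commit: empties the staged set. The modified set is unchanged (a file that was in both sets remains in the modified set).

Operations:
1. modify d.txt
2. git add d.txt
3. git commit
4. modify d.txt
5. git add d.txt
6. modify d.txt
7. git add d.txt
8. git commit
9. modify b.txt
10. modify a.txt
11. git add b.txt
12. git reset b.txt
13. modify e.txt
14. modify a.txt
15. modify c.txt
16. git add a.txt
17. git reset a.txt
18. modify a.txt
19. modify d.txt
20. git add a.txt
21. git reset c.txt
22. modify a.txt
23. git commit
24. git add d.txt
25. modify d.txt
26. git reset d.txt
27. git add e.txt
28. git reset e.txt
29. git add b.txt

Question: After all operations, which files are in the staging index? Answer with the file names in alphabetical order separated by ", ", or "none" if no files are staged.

After op 1 (modify d.txt): modified={d.txt} staged={none}
After op 2 (git add d.txt): modified={none} staged={d.txt}
After op 3 (git commit): modified={none} staged={none}
After op 4 (modify d.txt): modified={d.txt} staged={none}
After op 5 (git add d.txt): modified={none} staged={d.txt}
After op 6 (modify d.txt): modified={d.txt} staged={d.txt}
After op 7 (git add d.txt): modified={none} staged={d.txt}
After op 8 (git commit): modified={none} staged={none}
After op 9 (modify b.txt): modified={b.txt} staged={none}
After op 10 (modify a.txt): modified={a.txt, b.txt} staged={none}
After op 11 (git add b.txt): modified={a.txt} staged={b.txt}
After op 12 (git reset b.txt): modified={a.txt, b.txt} staged={none}
After op 13 (modify e.txt): modified={a.txt, b.txt, e.txt} staged={none}
After op 14 (modify a.txt): modified={a.txt, b.txt, e.txt} staged={none}
After op 15 (modify c.txt): modified={a.txt, b.txt, c.txt, e.txt} staged={none}
After op 16 (git add a.txt): modified={b.txt, c.txt, e.txt} staged={a.txt}
After op 17 (git reset a.txt): modified={a.txt, b.txt, c.txt, e.txt} staged={none}
After op 18 (modify a.txt): modified={a.txt, b.txt, c.txt, e.txt} staged={none}
After op 19 (modify d.txt): modified={a.txt, b.txt, c.txt, d.txt, e.txt} staged={none}
After op 20 (git add a.txt): modified={b.txt, c.txt, d.txt, e.txt} staged={a.txt}
After op 21 (git reset c.txt): modified={b.txt, c.txt, d.txt, e.txt} staged={a.txt}
After op 22 (modify a.txt): modified={a.txt, b.txt, c.txt, d.txt, e.txt} staged={a.txt}
After op 23 (git commit): modified={a.txt, b.txt, c.txt, d.txt, e.txt} staged={none}
After op 24 (git add d.txt): modified={a.txt, b.txt, c.txt, e.txt} staged={d.txt}
After op 25 (modify d.txt): modified={a.txt, b.txt, c.txt, d.txt, e.txt} staged={d.txt}
After op 26 (git reset d.txt): modified={a.txt, b.txt, c.txt, d.txt, e.txt} staged={none}
After op 27 (git add e.txt): modified={a.txt, b.txt, c.txt, d.txt} staged={e.txt}
After op 28 (git reset e.txt): modified={a.txt, b.txt, c.txt, d.txt, e.txt} staged={none}
After op 29 (git add b.txt): modified={a.txt, c.txt, d.txt, e.txt} staged={b.txt}

Answer: b.txt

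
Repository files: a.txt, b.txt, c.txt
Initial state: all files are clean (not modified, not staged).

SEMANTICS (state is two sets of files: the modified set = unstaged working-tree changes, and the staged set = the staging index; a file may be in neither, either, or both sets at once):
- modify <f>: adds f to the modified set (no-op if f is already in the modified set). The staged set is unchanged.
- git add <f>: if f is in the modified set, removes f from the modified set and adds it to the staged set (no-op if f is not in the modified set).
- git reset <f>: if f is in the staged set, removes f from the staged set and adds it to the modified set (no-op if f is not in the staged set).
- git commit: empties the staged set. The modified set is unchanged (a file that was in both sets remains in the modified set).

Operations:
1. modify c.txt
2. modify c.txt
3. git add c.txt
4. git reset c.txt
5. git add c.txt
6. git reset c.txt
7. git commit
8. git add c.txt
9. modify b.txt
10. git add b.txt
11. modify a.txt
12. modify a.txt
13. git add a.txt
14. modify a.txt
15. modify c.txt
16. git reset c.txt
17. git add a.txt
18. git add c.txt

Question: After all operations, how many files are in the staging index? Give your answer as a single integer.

After op 1 (modify c.txt): modified={c.txt} staged={none}
After op 2 (modify c.txt): modified={c.txt} staged={none}
After op 3 (git add c.txt): modified={none} staged={c.txt}
After op 4 (git reset c.txt): modified={c.txt} staged={none}
After op 5 (git add c.txt): modified={none} staged={c.txt}
After op 6 (git reset c.txt): modified={c.txt} staged={none}
After op 7 (git commit): modified={c.txt} staged={none}
After op 8 (git add c.txt): modified={none} staged={c.txt}
After op 9 (modify b.txt): modified={b.txt} staged={c.txt}
After op 10 (git add b.txt): modified={none} staged={b.txt, c.txt}
After op 11 (modify a.txt): modified={a.txt} staged={b.txt, c.txt}
After op 12 (modify a.txt): modified={a.txt} staged={b.txt, c.txt}
After op 13 (git add a.txt): modified={none} staged={a.txt, b.txt, c.txt}
After op 14 (modify a.txt): modified={a.txt} staged={a.txt, b.txt, c.txt}
After op 15 (modify c.txt): modified={a.txt, c.txt} staged={a.txt, b.txt, c.txt}
After op 16 (git reset c.txt): modified={a.txt, c.txt} staged={a.txt, b.txt}
After op 17 (git add a.txt): modified={c.txt} staged={a.txt, b.txt}
After op 18 (git add c.txt): modified={none} staged={a.txt, b.txt, c.txt}
Final staged set: {a.txt, b.txt, c.txt} -> count=3

Answer: 3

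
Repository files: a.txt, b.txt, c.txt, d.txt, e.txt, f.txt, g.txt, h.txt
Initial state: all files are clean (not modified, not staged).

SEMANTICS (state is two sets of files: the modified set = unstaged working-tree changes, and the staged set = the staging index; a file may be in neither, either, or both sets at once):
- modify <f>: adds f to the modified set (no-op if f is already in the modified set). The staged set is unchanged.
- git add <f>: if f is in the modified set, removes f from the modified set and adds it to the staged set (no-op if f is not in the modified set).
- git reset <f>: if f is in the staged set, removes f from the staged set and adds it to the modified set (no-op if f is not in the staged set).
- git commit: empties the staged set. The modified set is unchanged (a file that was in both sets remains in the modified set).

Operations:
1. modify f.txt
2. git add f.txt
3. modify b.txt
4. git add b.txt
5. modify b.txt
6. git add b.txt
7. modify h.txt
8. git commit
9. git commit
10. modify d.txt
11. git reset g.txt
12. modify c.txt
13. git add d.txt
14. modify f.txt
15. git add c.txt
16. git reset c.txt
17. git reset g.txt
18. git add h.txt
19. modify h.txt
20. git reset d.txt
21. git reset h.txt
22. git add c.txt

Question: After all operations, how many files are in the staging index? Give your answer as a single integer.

After op 1 (modify f.txt): modified={f.txt} staged={none}
After op 2 (git add f.txt): modified={none} staged={f.txt}
After op 3 (modify b.txt): modified={b.txt} staged={f.txt}
After op 4 (git add b.txt): modified={none} staged={b.txt, f.txt}
After op 5 (modify b.txt): modified={b.txt} staged={b.txt, f.txt}
After op 6 (git add b.txt): modified={none} staged={b.txt, f.txt}
After op 7 (modify h.txt): modified={h.txt} staged={b.txt, f.txt}
After op 8 (git commit): modified={h.txt} staged={none}
After op 9 (git commit): modified={h.txt} staged={none}
After op 10 (modify d.txt): modified={d.txt, h.txt} staged={none}
After op 11 (git reset g.txt): modified={d.txt, h.txt} staged={none}
After op 12 (modify c.txt): modified={c.txt, d.txt, h.txt} staged={none}
After op 13 (git add d.txt): modified={c.txt, h.txt} staged={d.txt}
After op 14 (modify f.txt): modified={c.txt, f.txt, h.txt} staged={d.txt}
After op 15 (git add c.txt): modified={f.txt, h.txt} staged={c.txt, d.txt}
After op 16 (git reset c.txt): modified={c.txt, f.txt, h.txt} staged={d.txt}
After op 17 (git reset g.txt): modified={c.txt, f.txt, h.txt} staged={d.txt}
After op 18 (git add h.txt): modified={c.txt, f.txt} staged={d.txt, h.txt}
After op 19 (modify h.txt): modified={c.txt, f.txt, h.txt} staged={d.txt, h.txt}
After op 20 (git reset d.txt): modified={c.txt, d.txt, f.txt, h.txt} staged={h.txt}
After op 21 (git reset h.txt): modified={c.txt, d.txt, f.txt, h.txt} staged={none}
After op 22 (git add c.txt): modified={d.txt, f.txt, h.txt} staged={c.txt}
Final staged set: {c.txt} -> count=1

Answer: 1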